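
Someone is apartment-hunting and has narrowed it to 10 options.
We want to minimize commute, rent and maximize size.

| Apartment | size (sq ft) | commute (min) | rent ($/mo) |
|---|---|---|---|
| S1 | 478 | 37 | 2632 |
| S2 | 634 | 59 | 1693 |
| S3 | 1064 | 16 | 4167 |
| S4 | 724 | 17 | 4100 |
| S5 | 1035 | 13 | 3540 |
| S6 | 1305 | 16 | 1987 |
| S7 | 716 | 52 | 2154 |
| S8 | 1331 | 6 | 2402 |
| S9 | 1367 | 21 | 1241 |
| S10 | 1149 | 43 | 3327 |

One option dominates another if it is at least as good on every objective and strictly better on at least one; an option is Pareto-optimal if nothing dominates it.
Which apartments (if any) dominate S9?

S1: worse on size (478 vs 1367).
S2: worse on size (634 vs 1367).
S3: worse on size (1064 vs 1367).
S4: worse on size (724 vs 1367).
S5: worse on size (1035 vs 1367).
S6: worse on size (1305 vs 1367).
S7: worse on size (716 vs 1367).
S8: worse on size (1331 vs 1367).
S10: worse on size (1149 vs 1367).
No option dominates S9.

none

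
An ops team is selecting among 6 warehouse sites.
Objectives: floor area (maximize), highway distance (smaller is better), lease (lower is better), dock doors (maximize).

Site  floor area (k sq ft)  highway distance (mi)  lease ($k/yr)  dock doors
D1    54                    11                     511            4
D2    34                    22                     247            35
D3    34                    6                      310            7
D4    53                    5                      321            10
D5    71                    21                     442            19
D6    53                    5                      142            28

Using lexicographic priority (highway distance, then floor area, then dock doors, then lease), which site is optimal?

D6

First minimize highway distance: best is 5, kept {D4, D6}.
Then maximize floor area: best is 53, kept {D4, D6}.
Then maximize dock doors: best is 28, kept {D6}.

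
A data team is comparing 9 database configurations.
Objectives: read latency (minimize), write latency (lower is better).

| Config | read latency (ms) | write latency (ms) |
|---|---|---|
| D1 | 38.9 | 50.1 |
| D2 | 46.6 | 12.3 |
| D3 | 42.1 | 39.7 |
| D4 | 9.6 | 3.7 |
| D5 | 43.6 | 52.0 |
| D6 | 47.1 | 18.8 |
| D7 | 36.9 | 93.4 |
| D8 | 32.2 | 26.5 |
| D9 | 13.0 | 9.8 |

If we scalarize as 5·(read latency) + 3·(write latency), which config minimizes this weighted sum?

D1: 5·38.9 + 3·50.1 = 344.8
D2: 5·46.6 + 3·12.3 = 269.9
D3: 5·42.1 + 3·39.7 = 329.6
D4: 5·9.6 + 3·3.7 = 59.1
D5: 5·43.6 + 3·52.0 = 374.0
D6: 5·47.1 + 3·18.8 = 291.9
D7: 5·36.9 + 3·93.4 = 464.7
D8: 5·32.2 + 3·26.5 = 240.5
D9: 5·13.0 + 3·9.8 = 94.4
Lowest: D4 at 59.1.

D4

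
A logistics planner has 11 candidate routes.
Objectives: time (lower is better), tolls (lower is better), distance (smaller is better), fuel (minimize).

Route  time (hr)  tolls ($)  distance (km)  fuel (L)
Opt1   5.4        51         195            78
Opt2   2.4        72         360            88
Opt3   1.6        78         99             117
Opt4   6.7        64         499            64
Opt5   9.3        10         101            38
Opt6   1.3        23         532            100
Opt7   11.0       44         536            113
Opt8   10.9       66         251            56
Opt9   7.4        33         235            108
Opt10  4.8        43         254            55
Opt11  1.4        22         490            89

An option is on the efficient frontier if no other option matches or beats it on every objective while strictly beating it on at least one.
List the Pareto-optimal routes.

Opt1, Opt2, Opt3, Opt5, Opt6, Opt9, Opt10, Opt11

Opt1: not dominated.
Opt2: not dominated.
Opt3: not dominated (best distance).
Opt4: dominated by Opt10 (time 4.8≤6.7, tolls 43≤64, distance 254≤499, fuel 55≤64).
Opt5: not dominated (best tolls).
Opt6: not dominated (best time).
Opt7: dominated by Opt5 (time 9.3≤11.0, tolls 10≤44, distance 101≤536, fuel 38≤113).
Opt8: dominated by Opt5 (time 9.3≤10.9, tolls 10≤66, distance 101≤251, fuel 38≤56).
Opt9: not dominated.
Opt10: not dominated.
Opt11: not dominated.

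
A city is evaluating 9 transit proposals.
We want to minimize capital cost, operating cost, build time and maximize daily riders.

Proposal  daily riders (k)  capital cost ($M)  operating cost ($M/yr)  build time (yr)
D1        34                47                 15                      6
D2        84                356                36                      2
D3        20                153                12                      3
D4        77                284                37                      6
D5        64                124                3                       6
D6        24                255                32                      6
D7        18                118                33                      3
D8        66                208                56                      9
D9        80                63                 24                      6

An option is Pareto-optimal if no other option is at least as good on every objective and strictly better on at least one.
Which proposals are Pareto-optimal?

D1: not dominated (best capital cost).
D2: not dominated (best daily riders).
D3: not dominated.
D4: dominated by D9 (daily riders 80≥77, capital cost 63≤284, operating cost 24≤37, build time 6≤6).
D5: not dominated (best operating cost).
D6: dominated by D1 (daily riders 34≥24, capital cost 47≤255, operating cost 15≤32, build time 6≤6).
D7: not dominated.
D8: dominated by D9 (daily riders 80≥66, capital cost 63≤208, operating cost 24≤56, build time 6≤9).
D9: not dominated.

D1, D2, D3, D5, D7, D9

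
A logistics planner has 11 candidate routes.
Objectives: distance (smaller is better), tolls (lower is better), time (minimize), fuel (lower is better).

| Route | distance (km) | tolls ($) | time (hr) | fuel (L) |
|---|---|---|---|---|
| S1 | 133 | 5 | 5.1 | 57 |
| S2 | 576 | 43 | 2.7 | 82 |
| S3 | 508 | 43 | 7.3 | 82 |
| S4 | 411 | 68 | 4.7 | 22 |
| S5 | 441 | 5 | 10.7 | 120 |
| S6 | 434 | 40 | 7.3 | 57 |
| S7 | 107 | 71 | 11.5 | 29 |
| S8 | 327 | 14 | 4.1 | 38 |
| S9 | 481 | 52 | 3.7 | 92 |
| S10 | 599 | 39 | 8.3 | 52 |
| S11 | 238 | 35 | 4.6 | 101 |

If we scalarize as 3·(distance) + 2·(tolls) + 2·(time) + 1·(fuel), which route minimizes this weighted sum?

S1: 3·133 + 2·5 + 2·5.1 + 1·57 = 476.2
S2: 3·576 + 2·43 + 2·2.7 + 1·82 = 1901.4
S3: 3·508 + 2·43 + 2·7.3 + 1·82 = 1706.6
S4: 3·411 + 2·68 + 2·4.7 + 1·22 = 1400.4
S5: 3·441 + 2·5 + 2·10.7 + 1·120 = 1474.4
S6: 3·434 + 2·40 + 2·7.3 + 1·57 = 1453.6
S7: 3·107 + 2·71 + 2·11.5 + 1·29 = 515.0
S8: 3·327 + 2·14 + 2·4.1 + 1·38 = 1055.2
S9: 3·481 + 2·52 + 2·3.7 + 1·92 = 1646.4
S10: 3·599 + 2·39 + 2·8.3 + 1·52 = 1943.6
S11: 3·238 + 2·35 + 2·4.6 + 1·101 = 894.2
Lowest: S1 at 476.2.

S1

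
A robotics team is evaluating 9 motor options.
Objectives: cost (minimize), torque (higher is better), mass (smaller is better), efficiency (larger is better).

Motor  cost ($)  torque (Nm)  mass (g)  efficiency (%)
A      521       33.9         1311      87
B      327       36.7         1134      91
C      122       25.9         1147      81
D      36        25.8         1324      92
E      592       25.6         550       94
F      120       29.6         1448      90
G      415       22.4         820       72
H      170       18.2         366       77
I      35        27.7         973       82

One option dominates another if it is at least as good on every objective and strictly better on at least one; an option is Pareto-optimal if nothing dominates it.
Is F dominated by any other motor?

A: worse on cost (521 vs 120).
B: worse on cost (327 vs 120).
C: worse on cost (122 vs 120).
D: worse on torque (25.8 vs 29.6).
E: worse on cost (592 vs 120).
G: worse on cost (415 vs 120).
H: worse on cost (170 vs 120).
I: worse on torque (27.7 vs 29.6).
No option is at least as good as F on every objective and strictly better on one.

No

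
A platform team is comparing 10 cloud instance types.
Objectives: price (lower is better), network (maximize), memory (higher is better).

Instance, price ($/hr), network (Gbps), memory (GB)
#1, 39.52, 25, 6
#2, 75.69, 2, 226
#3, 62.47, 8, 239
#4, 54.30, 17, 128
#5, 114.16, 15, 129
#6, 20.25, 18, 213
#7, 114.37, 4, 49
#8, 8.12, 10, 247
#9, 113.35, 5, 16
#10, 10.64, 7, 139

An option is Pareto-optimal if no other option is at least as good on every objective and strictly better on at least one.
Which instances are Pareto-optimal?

#1: not dominated (best network).
#2: dominated by #3 (price 62.47≤75.69, network 8≥2, memory 239≥226).
#3: dominated by #8 (price 8.12≤62.47, network 10≥8, memory 247≥239).
#4: dominated by #6 (price 20.25≤54.30, network 18≥17, memory 213≥128).
#5: dominated by #6 (price 20.25≤114.16, network 18≥15, memory 213≥129).
#6: not dominated.
#7: dominated by #3 (price 62.47≤114.37, network 8≥4, memory 239≥49).
#8: not dominated (best price).
#9: dominated by #3 (price 62.47≤113.35, network 8≥5, memory 239≥16).
#10: dominated by #8 (price 8.12≤10.64, network 10≥7, memory 247≥139).

#1, #6, #8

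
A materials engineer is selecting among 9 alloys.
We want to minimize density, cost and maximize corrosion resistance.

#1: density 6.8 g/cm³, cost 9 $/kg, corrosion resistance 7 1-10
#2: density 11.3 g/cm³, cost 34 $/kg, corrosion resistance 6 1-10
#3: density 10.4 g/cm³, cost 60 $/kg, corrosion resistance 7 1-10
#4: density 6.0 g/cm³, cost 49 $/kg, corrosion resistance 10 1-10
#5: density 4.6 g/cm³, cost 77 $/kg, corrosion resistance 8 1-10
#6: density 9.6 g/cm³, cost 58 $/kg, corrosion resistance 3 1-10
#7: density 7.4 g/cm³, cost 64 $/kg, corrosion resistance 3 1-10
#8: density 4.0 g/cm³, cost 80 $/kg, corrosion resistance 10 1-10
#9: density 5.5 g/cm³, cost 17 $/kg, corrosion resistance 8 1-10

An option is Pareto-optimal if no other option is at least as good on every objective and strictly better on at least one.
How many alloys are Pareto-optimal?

5

#1: not dominated (best cost).
#2: dominated by #1 (density 6.8≤11.3, cost 9≤34, corrosion resistance 7≥6).
#3: dominated by #1 (density 6.8≤10.4, cost 9≤60, corrosion resistance 7≥7).
#4: not dominated.
#5: not dominated.
#6: dominated by #1 (density 6.8≤9.6, cost 9≤58, corrosion resistance 7≥3).
#7: dominated by #1 (density 6.8≤7.4, cost 9≤64, corrosion resistance 7≥3).
#8: not dominated (best density).
#9: not dominated.
Pareto-optimal: #1, #4, #5, #8, #9 → 5.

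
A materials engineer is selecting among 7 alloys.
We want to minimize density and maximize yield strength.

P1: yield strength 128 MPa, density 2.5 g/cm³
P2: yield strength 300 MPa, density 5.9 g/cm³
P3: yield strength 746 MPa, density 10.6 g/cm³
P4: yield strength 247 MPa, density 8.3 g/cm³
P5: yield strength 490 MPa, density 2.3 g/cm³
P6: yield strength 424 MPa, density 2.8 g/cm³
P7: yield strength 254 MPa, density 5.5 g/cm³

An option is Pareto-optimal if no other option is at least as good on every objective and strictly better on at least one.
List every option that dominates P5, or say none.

P1: worse on yield strength (128 vs 490).
P2: worse on yield strength (300 vs 490).
P3: worse on density (10.6 vs 2.3).
P4: worse on yield strength (247 vs 490).
P6: worse on yield strength (424 vs 490).
P7: worse on yield strength (254 vs 490).
No option dominates P5.

none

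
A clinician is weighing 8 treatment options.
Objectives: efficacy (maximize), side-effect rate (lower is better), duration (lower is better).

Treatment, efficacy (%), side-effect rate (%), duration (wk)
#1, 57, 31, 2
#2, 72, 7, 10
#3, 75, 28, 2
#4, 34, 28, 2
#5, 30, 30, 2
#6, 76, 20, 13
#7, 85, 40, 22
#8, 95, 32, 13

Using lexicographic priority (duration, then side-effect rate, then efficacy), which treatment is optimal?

First minimize duration: best is 2, kept {#1, #3, #4, #5}.
Then minimize side-effect rate: best is 28, kept {#3, #4}.
Then maximize efficacy: best is 75, kept {#3}.

#3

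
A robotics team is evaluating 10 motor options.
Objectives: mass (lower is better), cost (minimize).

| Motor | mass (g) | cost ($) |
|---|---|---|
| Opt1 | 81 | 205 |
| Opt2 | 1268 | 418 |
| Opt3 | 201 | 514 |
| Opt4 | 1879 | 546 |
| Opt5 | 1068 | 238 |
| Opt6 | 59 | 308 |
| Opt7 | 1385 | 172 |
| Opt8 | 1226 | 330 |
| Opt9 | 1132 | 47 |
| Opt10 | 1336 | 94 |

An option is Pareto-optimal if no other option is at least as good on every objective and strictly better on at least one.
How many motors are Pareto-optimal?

3

Opt1: not dominated.
Opt2: dominated by Opt1 (mass 81≤1268, cost 205≤418).
Opt3: dominated by Opt1 (mass 81≤201, cost 205≤514).
Opt4: dominated by Opt1 (mass 81≤1879, cost 205≤546).
Opt5: dominated by Opt1 (mass 81≤1068, cost 205≤238).
Opt6: not dominated (best mass).
Opt7: dominated by Opt9 (mass 1132≤1385, cost 47≤172).
Opt8: dominated by Opt1 (mass 81≤1226, cost 205≤330).
Opt9: not dominated (best cost).
Opt10: dominated by Opt9 (mass 1132≤1336, cost 47≤94).
Pareto-optimal: Opt1, Opt6, Opt9 → 3.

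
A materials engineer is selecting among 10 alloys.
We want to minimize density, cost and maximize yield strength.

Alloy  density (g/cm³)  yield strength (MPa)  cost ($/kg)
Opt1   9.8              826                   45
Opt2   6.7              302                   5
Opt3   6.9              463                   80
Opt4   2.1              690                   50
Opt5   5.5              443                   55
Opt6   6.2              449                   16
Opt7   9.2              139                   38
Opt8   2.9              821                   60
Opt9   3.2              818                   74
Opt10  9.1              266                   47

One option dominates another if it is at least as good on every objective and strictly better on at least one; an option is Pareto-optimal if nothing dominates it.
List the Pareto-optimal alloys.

Opt1: not dominated (best yield strength).
Opt2: not dominated (best cost).
Opt3: dominated by Opt4 (density 2.1≤6.9, yield strength 690≥463, cost 50≤80).
Opt4: not dominated (best density).
Opt5: dominated by Opt4 (density 2.1≤5.5, yield strength 690≥443, cost 50≤55).
Opt6: not dominated.
Opt7: dominated by Opt2 (density 6.7≤9.2, yield strength 302≥139, cost 5≤38).
Opt8: not dominated.
Opt9: dominated by Opt8 (density 2.9≤3.2, yield strength 821≥818, cost 60≤74).
Opt10: dominated by Opt2 (density 6.7≤9.1, yield strength 302≥266, cost 5≤47).

Opt1, Opt2, Opt4, Opt6, Opt8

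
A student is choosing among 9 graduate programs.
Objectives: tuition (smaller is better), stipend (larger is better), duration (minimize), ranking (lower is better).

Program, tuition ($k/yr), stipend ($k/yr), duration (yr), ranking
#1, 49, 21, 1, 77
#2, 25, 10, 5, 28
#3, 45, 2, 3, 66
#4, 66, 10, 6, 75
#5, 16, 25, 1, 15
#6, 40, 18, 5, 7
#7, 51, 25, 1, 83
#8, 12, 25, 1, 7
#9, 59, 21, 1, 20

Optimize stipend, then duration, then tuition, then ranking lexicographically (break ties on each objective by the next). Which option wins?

First maximize stipend: best is 25, kept {#5, #7, #8}.
Then minimize duration: best is 1, kept {#5, #7, #8}.
Then minimize tuition: best is 12, kept {#8}.

#8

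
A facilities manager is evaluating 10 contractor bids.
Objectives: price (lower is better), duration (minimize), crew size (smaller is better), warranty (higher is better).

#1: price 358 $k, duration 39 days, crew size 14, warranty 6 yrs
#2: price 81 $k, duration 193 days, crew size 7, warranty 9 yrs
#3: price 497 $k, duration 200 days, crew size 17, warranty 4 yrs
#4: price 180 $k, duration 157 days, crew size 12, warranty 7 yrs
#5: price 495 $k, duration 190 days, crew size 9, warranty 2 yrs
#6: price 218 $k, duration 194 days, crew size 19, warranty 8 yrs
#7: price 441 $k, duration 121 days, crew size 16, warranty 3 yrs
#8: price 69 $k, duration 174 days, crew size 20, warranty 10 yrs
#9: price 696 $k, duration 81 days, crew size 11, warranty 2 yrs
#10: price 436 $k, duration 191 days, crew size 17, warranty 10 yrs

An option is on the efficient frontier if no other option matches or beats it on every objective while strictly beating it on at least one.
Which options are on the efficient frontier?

#1: not dominated (best duration).
#2: not dominated (best crew size).
#3: dominated by #1 (price 358≤497, duration 39≤200, crew size 14≤17, warranty 6≥4).
#4: not dominated.
#5: not dominated.
#6: dominated by #2 (price 81≤218, duration 193≤194, crew size 7≤19, warranty 9≥8).
#7: dominated by #1 (price 358≤441, duration 39≤121, crew size 14≤16, warranty 6≥3).
#8: not dominated (best price).
#9: not dominated.
#10: not dominated.

#1, #2, #4, #5, #8, #9, #10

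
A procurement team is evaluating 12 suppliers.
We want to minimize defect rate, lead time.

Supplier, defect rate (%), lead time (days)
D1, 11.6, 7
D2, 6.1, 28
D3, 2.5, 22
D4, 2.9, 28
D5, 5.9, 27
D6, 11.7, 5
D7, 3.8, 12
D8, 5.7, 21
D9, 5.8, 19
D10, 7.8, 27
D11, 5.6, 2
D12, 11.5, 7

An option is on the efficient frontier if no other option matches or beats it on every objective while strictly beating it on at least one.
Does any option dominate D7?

D1: worse on defect rate (11.6 vs 3.8).
D2: worse on defect rate (6.1 vs 3.8).
D3: worse on lead time (22 vs 12).
D4: worse on lead time (28 vs 12).
D5: worse on defect rate (5.9 vs 3.8).
D6: worse on defect rate (11.7 vs 3.8).
D8: worse on defect rate (5.7 vs 3.8).
D9: worse on defect rate (5.8 vs 3.8).
D10: worse on defect rate (7.8 vs 3.8).
D11: worse on defect rate (5.6 vs 3.8).
D12: worse on defect rate (11.5 vs 3.8).
No option is at least as good as D7 on every objective and strictly better on one.

No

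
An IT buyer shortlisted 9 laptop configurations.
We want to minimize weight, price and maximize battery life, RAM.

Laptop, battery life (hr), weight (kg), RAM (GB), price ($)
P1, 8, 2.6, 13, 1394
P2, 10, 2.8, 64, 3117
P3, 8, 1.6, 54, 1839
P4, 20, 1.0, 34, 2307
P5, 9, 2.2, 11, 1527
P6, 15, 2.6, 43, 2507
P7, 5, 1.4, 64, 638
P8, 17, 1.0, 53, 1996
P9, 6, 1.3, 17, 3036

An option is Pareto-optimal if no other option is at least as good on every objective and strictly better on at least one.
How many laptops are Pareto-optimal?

P1: not dominated.
P2: not dominated.
P3: not dominated.
P4: not dominated (best battery life).
P5: not dominated.
P6: dominated by P8 (battery life 17≥15, weight 1.0≤2.6, RAM 53≥43, price 1996≤2507).
P7: not dominated (best price).
P8: not dominated.
P9: dominated by P4 (battery life 20≥6, weight 1.0≤1.3, RAM 34≥17, price 2307≤3036).
Pareto-optimal: P1, P2, P3, P4, P5, P7, P8 → 7.

7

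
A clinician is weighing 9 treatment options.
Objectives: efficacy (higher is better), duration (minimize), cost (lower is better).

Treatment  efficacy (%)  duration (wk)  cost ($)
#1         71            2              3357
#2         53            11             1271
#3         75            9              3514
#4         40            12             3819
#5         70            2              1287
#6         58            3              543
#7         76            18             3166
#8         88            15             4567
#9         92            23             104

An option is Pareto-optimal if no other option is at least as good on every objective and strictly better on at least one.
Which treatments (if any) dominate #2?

#6: efficacy 58≥53, duration 3≤11, cost 543≤1271 — dominates #2.
Others (#1, #3, #4, #5, #7, #8, #9) are each worse than #2 on at least one objective.

#6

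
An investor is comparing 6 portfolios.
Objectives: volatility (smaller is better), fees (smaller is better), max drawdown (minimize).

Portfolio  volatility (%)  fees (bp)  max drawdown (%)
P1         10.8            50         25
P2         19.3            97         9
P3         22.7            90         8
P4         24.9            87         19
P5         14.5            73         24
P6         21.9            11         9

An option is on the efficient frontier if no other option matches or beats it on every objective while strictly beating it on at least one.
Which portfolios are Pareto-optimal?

P1, P2, P3, P5, P6

P1: not dominated (best volatility).
P2: not dominated.
P3: not dominated (best max drawdown).
P4: dominated by P6 (volatility 21.9≤24.9, fees 11≤87, max drawdown 9≤19).
P5: not dominated.
P6: not dominated (best fees).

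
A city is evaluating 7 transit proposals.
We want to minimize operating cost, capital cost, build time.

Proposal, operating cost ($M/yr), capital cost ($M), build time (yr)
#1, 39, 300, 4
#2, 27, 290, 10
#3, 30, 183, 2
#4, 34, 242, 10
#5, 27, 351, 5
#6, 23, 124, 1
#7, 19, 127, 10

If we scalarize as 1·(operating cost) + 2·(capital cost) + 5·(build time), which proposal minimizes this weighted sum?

#6

#1: 1·39 + 2·300 + 5·4 = 659
#2: 1·27 + 2·290 + 5·10 = 657
#3: 1·30 + 2·183 + 5·2 = 406
#4: 1·34 + 2·242 + 5·10 = 568
#5: 1·27 + 2·351 + 5·5 = 754
#6: 1·23 + 2·124 + 5·1 = 276
#7: 1·19 + 2·127 + 5·10 = 323
Lowest: #6 at 276.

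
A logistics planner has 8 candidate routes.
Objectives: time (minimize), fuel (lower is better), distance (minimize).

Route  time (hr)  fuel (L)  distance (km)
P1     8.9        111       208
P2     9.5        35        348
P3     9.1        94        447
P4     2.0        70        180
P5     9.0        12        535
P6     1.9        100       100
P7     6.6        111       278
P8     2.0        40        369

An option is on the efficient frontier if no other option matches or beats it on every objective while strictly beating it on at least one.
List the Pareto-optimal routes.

P1: dominated by P4 (time 2.0≤8.9, fuel 70≤111, distance 180≤208).
P2: not dominated.
P3: dominated by P4 (time 2.0≤9.1, fuel 70≤94, distance 180≤447).
P4: not dominated.
P5: not dominated (best fuel).
P6: not dominated (best time).
P7: dominated by P4 (time 2.0≤6.6, fuel 70≤111, distance 180≤278).
P8: not dominated.

P2, P4, P5, P6, P8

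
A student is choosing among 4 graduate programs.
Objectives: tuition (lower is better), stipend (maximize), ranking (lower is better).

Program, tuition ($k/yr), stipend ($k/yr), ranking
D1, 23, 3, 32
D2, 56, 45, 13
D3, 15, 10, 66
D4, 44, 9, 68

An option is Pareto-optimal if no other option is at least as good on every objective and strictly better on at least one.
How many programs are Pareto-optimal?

D1: not dominated.
D2: not dominated (best stipend).
D3: not dominated (best tuition).
D4: dominated by D3 (tuition 15≤44, stipend 10≥9, ranking 66≤68).
Pareto-optimal: D1, D2, D3 → 3.

3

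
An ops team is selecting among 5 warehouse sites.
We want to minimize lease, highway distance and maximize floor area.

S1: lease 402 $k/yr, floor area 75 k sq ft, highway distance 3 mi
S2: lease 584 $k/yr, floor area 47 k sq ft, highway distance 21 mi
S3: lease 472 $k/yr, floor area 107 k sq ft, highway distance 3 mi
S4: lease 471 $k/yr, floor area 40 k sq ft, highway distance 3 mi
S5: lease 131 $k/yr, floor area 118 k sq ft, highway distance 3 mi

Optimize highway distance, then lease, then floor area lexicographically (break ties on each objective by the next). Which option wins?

First minimize highway distance: best is 3, kept {S1, S3, S4, S5}.
Then minimize lease: best is 131, kept {S5}.

S5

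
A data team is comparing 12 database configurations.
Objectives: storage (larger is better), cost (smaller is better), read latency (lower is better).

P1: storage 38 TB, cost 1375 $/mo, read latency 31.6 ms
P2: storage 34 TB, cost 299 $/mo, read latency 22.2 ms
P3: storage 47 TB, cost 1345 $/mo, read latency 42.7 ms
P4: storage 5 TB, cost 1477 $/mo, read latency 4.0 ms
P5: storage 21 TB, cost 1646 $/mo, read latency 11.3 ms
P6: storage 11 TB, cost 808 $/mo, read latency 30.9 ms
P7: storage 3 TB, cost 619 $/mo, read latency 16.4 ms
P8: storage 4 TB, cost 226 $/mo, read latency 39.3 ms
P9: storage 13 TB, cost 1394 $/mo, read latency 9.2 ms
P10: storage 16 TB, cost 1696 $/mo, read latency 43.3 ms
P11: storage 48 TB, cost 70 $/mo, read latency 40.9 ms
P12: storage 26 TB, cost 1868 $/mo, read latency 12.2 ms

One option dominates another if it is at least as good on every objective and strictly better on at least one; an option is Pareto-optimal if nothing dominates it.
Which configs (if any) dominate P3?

P11: storage 48≥47, cost 70≤1345, read latency 40.9≤42.7 — dominates P3.
Others (P1, P2, P4, P5, P6, P7, P8, P9, P10, P12) are each worse than P3 on at least one objective.

P11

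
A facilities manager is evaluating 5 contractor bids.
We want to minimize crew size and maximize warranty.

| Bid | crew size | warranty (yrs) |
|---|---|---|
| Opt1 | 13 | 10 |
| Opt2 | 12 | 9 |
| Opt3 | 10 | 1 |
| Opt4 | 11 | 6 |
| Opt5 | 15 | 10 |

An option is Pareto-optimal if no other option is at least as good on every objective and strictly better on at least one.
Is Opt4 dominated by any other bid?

No

Opt1: worse on crew size (13 vs 11).
Opt2: worse on crew size (12 vs 11).
Opt3: worse on warranty (1 vs 6).
Opt5: worse on crew size (15 vs 11).
No option is at least as good as Opt4 on every objective and strictly better on one.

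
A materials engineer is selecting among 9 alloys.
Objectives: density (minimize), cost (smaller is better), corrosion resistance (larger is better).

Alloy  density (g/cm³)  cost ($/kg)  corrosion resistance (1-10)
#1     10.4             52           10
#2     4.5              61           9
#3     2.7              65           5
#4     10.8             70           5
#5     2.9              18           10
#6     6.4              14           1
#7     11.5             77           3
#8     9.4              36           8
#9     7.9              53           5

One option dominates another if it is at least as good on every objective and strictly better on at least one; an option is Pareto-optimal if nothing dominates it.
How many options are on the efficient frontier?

3

#1: dominated by #5 (density 2.9≤10.4, cost 18≤52, corrosion resistance 10≥10).
#2: dominated by #5 (density 2.9≤4.5, cost 18≤61, corrosion resistance 10≥9).
#3: not dominated (best density).
#4: dominated by #1 (density 10.4≤10.8, cost 52≤70, corrosion resistance 10≥5).
#5: not dominated.
#6: not dominated (best cost).
#7: dominated by #1 (density 10.4≤11.5, cost 52≤77, corrosion resistance 10≥3).
#8: dominated by #5 (density 2.9≤9.4, cost 18≤36, corrosion resistance 10≥8).
#9: dominated by #5 (density 2.9≤7.9, cost 18≤53, corrosion resistance 10≥5).
Pareto-optimal: #3, #5, #6 → 3.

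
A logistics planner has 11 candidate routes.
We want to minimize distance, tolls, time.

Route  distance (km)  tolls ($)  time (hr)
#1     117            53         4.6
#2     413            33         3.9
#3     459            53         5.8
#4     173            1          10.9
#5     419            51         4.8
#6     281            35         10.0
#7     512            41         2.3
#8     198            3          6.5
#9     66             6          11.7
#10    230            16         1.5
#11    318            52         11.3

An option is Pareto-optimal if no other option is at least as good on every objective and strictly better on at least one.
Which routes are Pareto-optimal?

#1, #4, #8, #9, #10

#1: not dominated.
#2: dominated by #10 (distance 230≤413, tolls 16≤33, time 1.5≤3.9).
#3: dominated by #1 (distance 117≤459, tolls 53≤53, time 4.6≤5.8).
#4: not dominated (best tolls).
#5: dominated by #2 (distance 413≤419, tolls 33≤51, time 3.9≤4.8).
#6: dominated by #8 (distance 198≤281, tolls 3≤35, time 6.5≤10.0).
#7: dominated by #10 (distance 230≤512, tolls 16≤41, time 1.5≤2.3).
#8: not dominated.
#9: not dominated (best distance).
#10: not dominated (best time).
#11: dominated by #4 (distance 173≤318, tolls 1≤52, time 10.9≤11.3).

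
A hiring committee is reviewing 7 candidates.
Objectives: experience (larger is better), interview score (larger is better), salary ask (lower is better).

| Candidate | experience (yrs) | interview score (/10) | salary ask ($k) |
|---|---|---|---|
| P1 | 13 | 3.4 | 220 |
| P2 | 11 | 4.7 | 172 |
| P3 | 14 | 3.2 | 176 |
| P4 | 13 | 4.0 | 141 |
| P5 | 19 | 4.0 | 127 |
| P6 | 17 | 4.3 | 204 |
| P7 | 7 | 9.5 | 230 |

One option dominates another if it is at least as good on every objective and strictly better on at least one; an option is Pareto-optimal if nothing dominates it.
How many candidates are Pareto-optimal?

P1: dominated by P4 (experience 13≥13, interview score 4.0≥3.4, salary ask 141≤220).
P2: not dominated.
P3: dominated by P5 (experience 19≥14, interview score 4.0≥3.2, salary ask 127≤176).
P4: dominated by P5 (experience 19≥13, interview score 4.0≥4.0, salary ask 127≤141).
P5: not dominated (best experience).
P6: not dominated.
P7: not dominated (best interview score).
Pareto-optimal: P2, P5, P6, P7 → 4.

4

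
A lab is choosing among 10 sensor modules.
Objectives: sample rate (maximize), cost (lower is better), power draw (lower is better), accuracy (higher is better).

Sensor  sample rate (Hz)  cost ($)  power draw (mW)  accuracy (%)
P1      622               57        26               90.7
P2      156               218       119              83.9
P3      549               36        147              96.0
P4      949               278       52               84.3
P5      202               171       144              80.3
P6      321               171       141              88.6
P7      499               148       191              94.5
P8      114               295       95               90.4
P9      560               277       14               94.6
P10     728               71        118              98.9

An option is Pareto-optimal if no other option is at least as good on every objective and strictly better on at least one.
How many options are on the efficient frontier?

P1: not dominated.
P2: dominated by P1 (sample rate 622≥156, cost 57≤218, power draw 26≤119, accuracy 90.7≥83.9).
P3: not dominated (best cost).
P4: not dominated (best sample rate).
P5: dominated by P1 (sample rate 622≥202, cost 57≤171, power draw 26≤144, accuracy 90.7≥80.3).
P6: dominated by P1 (sample rate 622≥321, cost 57≤171, power draw 26≤141, accuracy 90.7≥88.6).
P7: dominated by P3 (sample rate 549≥499, cost 36≤148, power draw 147≤191, accuracy 96.0≥94.5).
P8: dominated by P1 (sample rate 622≥114, cost 57≤295, power draw 26≤95, accuracy 90.7≥90.4).
P9: not dominated (best power draw).
P10: not dominated (best accuracy).
Pareto-optimal: P1, P3, P4, P9, P10 → 5.

5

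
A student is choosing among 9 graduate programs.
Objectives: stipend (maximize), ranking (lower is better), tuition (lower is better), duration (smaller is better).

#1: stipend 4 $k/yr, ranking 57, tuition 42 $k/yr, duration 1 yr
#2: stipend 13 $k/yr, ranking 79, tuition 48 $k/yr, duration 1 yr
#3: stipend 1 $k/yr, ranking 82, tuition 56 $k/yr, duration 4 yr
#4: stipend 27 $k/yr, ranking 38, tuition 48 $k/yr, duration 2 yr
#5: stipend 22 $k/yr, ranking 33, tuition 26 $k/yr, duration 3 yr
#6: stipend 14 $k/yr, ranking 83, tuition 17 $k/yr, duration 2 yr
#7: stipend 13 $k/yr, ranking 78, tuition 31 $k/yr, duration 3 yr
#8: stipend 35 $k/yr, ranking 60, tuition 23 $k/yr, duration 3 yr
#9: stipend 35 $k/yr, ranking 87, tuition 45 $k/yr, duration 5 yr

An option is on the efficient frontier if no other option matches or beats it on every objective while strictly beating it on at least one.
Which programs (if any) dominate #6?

none

#1: worse on stipend (4 vs 14).
#2: worse on stipend (13 vs 14).
#3: worse on stipend (1 vs 14).
#4: worse on tuition (48 vs 17).
#5: worse on tuition (26 vs 17).
#7: worse on stipend (13 vs 14).
#8: worse on tuition (23 vs 17).
#9: worse on ranking (87 vs 83).
No option dominates #6.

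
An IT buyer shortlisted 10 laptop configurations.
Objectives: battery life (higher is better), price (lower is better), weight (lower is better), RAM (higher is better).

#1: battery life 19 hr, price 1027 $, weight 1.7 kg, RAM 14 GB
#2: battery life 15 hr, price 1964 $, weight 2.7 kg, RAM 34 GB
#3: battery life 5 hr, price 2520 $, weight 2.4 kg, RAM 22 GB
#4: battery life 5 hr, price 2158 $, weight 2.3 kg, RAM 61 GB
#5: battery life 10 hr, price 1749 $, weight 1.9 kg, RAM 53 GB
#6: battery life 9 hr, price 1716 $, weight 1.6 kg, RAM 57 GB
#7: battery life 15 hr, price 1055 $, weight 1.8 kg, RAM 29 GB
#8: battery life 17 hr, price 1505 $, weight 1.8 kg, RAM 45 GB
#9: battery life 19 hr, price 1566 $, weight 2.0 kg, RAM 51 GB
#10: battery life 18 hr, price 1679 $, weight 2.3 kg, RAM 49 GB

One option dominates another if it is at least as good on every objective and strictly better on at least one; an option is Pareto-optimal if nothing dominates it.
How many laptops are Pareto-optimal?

#1: not dominated (best price).
#2: dominated by #8 (battery life 17≥15, price 1505≤1964, weight 1.8≤2.7, RAM 45≥34).
#3: dominated by #4 (battery life 5≥5, price 2158≤2520, weight 2.3≤2.4, RAM 61≥22).
#4: not dominated (best RAM).
#5: not dominated.
#6: not dominated (best weight).
#7: not dominated.
#8: not dominated.
#9: not dominated.
#10: dominated by #9 (battery life 19≥18, price 1566≤1679, weight 2.0≤2.3, RAM 51≥49).
Pareto-optimal: #1, #4, #5, #6, #7, #8, #9 → 7.

7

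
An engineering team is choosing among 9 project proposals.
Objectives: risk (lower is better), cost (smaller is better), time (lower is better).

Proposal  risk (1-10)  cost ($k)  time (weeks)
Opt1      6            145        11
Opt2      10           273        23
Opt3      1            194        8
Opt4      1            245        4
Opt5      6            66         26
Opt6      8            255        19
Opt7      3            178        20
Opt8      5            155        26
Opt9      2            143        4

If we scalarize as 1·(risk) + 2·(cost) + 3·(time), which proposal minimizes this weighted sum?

Opt1: 1·6 + 2·145 + 3·11 = 329
Opt2: 1·10 + 2·273 + 3·23 = 625
Opt3: 1·1 + 2·194 + 3·8 = 413
Opt4: 1·1 + 2·245 + 3·4 = 503
Opt5: 1·6 + 2·66 + 3·26 = 216
Opt6: 1·8 + 2·255 + 3·19 = 575
Opt7: 1·3 + 2·178 + 3·20 = 419
Opt8: 1·5 + 2·155 + 3·26 = 393
Opt9: 1·2 + 2·143 + 3·4 = 300
Lowest: Opt5 at 216.

Opt5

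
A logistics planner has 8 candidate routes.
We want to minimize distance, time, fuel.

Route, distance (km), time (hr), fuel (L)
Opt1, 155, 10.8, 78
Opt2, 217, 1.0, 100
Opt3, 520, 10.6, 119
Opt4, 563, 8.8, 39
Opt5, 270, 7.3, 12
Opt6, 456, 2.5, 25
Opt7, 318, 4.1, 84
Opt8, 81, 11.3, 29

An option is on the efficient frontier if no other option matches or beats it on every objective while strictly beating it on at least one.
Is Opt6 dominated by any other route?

No

Opt1: worse on time (10.8 vs 2.5).
Opt2: worse on fuel (100 vs 25).
Opt3: worse on distance (520 vs 456).
Opt4: worse on distance (563 vs 456).
Opt5: worse on time (7.3 vs 2.5).
Opt7: worse on time (4.1 vs 2.5).
Opt8: worse on time (11.3 vs 2.5).
No option is at least as good as Opt6 on every objective and strictly better on one.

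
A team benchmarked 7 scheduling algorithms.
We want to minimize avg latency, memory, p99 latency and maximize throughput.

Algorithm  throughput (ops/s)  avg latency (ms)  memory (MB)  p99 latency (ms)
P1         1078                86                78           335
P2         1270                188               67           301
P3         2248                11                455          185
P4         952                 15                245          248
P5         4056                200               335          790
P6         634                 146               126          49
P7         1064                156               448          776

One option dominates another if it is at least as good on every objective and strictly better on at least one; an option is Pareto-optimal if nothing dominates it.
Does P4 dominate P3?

P4 vs P3: P4 is worse on throughput (952 vs 2248), so it does not dominate P3.

No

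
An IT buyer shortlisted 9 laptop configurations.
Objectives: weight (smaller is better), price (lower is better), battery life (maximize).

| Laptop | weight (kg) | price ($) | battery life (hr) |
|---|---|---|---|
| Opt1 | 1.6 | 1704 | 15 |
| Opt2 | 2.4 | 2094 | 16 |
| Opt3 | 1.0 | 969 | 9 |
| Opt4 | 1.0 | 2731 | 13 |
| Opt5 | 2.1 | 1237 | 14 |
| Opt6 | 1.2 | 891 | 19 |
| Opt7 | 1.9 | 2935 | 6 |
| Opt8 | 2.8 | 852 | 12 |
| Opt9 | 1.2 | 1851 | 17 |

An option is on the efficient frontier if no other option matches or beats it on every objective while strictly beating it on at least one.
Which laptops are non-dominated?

Opt1: dominated by Opt6 (weight 1.2≤1.6, price 891≤1704, battery life 19≥15).
Opt2: dominated by Opt6 (weight 1.2≤2.4, price 891≤2094, battery life 19≥16).
Opt3: not dominated.
Opt4: not dominated.
Opt5: dominated by Opt6 (weight 1.2≤2.1, price 891≤1237, battery life 19≥14).
Opt6: not dominated (best battery life).
Opt7: dominated by Opt1 (weight 1.6≤1.9, price 1704≤2935, battery life 15≥6).
Opt8: not dominated (best price).
Opt9: dominated by Opt6 (weight 1.2≤1.2, price 891≤1851, battery life 19≥17).

Opt3, Opt4, Opt6, Opt8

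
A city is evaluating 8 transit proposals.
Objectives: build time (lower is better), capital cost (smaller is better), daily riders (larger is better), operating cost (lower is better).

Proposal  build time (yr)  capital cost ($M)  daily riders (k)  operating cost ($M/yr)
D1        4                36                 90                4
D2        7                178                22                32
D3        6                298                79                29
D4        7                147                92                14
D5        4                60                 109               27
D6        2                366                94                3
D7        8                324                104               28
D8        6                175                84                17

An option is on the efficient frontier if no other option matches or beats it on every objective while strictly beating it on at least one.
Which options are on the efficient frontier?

D1, D4, D5, D6

D1: not dominated (best capital cost).
D2: dominated by D1 (build time 4≤7, capital cost 36≤178, daily riders 90≥22, operating cost 4≤32).
D3: dominated by D1 (build time 4≤6, capital cost 36≤298, daily riders 90≥79, operating cost 4≤29).
D4: not dominated.
D5: not dominated (best daily riders).
D6: not dominated (best build time).
D7: dominated by D5 (build time 4≤8, capital cost 60≤324, daily riders 109≥104, operating cost 27≤28).
D8: dominated by D1 (build time 4≤6, capital cost 36≤175, daily riders 90≥84, operating cost 4≤17).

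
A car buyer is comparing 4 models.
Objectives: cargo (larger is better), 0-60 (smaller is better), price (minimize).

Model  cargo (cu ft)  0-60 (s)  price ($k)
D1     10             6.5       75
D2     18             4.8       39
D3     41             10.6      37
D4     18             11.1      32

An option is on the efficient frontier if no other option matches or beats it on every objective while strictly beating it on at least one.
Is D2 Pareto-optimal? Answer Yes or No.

D1: worse on cargo (10 vs 18).
D3: worse on 0-60 (10.6 vs 4.8).
D4: worse on 0-60 (11.1 vs 4.8).
No option is at least as good as D2 on every objective and strictly better on one.

Yes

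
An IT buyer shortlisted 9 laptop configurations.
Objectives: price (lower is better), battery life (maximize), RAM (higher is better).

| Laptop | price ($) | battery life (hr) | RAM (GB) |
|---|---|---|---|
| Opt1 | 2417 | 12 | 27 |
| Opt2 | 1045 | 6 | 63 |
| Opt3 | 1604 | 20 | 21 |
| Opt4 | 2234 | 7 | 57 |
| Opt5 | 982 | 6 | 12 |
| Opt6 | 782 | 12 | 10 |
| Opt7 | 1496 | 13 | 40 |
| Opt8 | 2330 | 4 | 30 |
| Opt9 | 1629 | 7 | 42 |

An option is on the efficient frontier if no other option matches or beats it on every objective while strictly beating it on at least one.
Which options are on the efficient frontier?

Opt2, Opt3, Opt4, Opt5, Opt6, Opt7, Opt9

Opt1: dominated by Opt7 (price 1496≤2417, battery life 13≥12, RAM 40≥27).
Opt2: not dominated (best RAM).
Opt3: not dominated (best battery life).
Opt4: not dominated.
Opt5: not dominated.
Opt6: not dominated (best price).
Opt7: not dominated.
Opt8: dominated by Opt2 (price 1045≤2330, battery life 6≥4, RAM 63≥30).
Opt9: not dominated.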